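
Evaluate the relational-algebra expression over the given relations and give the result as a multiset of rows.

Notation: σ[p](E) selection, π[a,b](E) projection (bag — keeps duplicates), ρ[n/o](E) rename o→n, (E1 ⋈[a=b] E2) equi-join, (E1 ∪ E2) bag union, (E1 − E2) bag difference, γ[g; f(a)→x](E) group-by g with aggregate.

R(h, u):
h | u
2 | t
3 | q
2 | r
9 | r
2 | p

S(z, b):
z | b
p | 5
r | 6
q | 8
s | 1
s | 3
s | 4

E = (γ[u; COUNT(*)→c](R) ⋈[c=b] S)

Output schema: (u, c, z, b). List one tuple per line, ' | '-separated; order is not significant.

Subexpression sizes:
  R → 5
  γ[u; COUNT(*)→c](R) → 4
  S → 6
  (γ[u; COUNT(*)→c](R) ⋈[c=b] S) → 3

== RESULT ==
u | c | z | b
p | 1 | s | 1
q | 1 | s | 1
t | 1 | s | 1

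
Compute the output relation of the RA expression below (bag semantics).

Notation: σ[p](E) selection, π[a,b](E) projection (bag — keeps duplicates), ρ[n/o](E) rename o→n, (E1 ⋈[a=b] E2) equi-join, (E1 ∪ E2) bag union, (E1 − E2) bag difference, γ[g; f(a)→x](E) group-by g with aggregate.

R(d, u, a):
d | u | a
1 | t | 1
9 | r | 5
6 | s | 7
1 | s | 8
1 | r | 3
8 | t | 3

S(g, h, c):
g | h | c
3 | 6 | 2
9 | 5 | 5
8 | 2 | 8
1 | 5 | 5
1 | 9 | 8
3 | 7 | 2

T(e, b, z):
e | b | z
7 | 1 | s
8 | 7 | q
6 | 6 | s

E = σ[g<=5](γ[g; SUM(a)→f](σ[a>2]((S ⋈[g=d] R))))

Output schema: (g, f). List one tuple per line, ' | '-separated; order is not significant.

Subexpression sizes:
  S → 6
  R → 6
  (S ⋈[g=d] R) → 8
  σ[a>2]((S ⋈[g=d] R)) → 6
  γ[g; SUM(a)→f](σ[a>2]((S ⋈[g=d] R))) → 3
  σ[g<=5](γ[g; SUM(a)→f](σ[a>2]((S ⋈[g=d] R)))) → 1

== RESULT ==
g | f
1 | 22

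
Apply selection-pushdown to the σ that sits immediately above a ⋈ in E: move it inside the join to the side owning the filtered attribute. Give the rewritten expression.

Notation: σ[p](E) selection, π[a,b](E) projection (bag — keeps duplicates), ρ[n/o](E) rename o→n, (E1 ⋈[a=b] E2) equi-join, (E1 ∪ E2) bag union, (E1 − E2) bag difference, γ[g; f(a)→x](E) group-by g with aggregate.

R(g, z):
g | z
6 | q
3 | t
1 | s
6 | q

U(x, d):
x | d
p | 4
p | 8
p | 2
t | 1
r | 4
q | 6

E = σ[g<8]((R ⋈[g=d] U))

σ filters on g, owned by the left side.
E' = (σ[g<8](R) ⋈[g=d] U)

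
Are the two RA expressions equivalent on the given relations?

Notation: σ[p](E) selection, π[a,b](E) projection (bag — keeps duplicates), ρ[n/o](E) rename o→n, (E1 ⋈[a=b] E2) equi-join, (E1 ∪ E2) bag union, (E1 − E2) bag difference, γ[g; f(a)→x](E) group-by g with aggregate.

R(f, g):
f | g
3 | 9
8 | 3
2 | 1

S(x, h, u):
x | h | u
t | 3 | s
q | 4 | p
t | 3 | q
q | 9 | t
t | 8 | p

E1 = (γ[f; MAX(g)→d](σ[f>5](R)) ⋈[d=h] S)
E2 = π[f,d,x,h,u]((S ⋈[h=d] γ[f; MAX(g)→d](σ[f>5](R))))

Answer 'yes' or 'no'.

E1 per-node cardinality:
  R → 3
  σ[f>5](R) → 1
  γ[f; MAX(g)→d](σ[f>5](R)) → 1
  S → 5
  (γ[f; MAX(g)→d](σ[f>5](R)) ⋈[d=h] S) → 2
E2 per-node cardinality:
  S → 5
  R → 3
  σ[f>5](R) → 1
  γ[f; MAX(g)→d](σ[f>5](R)) → 1
  (S ⋈[h=d] γ[f; MAX(g)→d](σ[f>5](R))) → 2
  π[f,d,x,h,u]((S ⋈[h=d] γ[f; MAX(g)→d](σ[f>5](R)))) → 2

E1 and E2 produce the same multiset:
f | d | x | h | u
8 | 3 | t | 3 | q
8 | 3 | t | 3 | s

yes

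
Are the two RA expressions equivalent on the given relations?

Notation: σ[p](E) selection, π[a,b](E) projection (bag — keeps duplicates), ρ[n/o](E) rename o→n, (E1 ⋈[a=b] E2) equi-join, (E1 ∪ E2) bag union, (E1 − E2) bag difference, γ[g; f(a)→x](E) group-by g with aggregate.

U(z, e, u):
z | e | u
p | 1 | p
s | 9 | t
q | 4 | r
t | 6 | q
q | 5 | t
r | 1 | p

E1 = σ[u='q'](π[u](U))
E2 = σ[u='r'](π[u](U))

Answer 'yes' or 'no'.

E1 row counts bottom-up:
  U → 6
  π[u](U) → 6
  σ[u='q'](π[u](U)) → 1
E2 row counts bottom-up:
  U → 6
  π[u](U) → 6
  σ[u='r'](π[u](U)) → 1

E1 result:
u
q
E2 result:
u
r
Witness: ('q',) appears 1× in E1 but 0× in E2.

no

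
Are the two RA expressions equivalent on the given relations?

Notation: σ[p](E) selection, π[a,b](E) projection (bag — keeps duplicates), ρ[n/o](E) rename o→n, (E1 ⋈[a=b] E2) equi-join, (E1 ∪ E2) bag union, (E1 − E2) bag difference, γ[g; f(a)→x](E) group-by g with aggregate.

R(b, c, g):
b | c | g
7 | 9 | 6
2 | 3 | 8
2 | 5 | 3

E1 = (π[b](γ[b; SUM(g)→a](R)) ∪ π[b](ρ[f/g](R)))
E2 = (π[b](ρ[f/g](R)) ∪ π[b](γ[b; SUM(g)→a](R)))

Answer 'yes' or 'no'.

E1 subexpression sizes:
  R → 3
  γ[b; SUM(g)→a](R) → 2
  π[b](γ[b; SUM(g)→a](R)) → 2
  R → 3
  ρ[f/g](R) → 3
  π[b](ρ[f/g](R)) → 3
  (π[b](γ[b; SUM(g)→a](R)) ∪ π[b](ρ[f/g](R))) → 5
E2 subexpression sizes:
  R → 3
  ρ[f/g](R) → 3
  π[b](ρ[f/g](R)) → 3
  R → 3
  γ[b; SUM(g)→a](R) → 2
  π[b](γ[b; SUM(g)→a](R)) → 2
  (π[b](ρ[f/g](R)) ∪ π[b](γ[b; SUM(g)→a](R))) → 5

E1 and E2 produce the same multiset:
b
2
2
2
7
7

yes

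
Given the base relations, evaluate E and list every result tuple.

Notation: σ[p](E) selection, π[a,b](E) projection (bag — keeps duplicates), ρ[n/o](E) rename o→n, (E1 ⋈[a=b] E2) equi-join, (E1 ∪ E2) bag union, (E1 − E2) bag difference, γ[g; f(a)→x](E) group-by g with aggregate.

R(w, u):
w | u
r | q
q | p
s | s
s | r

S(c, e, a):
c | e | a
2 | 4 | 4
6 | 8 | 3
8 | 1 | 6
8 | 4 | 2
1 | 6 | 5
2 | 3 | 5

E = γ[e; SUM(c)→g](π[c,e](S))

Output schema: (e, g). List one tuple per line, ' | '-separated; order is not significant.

Subexpression sizes:
  S → 6
  π[c,e](S) → 6
  γ[e; SUM(c)→g](π[c,e](S)) → 5

== RESULT ==
e | g
1 | 8
3 | 2
4 | 10
6 | 1
8 | 6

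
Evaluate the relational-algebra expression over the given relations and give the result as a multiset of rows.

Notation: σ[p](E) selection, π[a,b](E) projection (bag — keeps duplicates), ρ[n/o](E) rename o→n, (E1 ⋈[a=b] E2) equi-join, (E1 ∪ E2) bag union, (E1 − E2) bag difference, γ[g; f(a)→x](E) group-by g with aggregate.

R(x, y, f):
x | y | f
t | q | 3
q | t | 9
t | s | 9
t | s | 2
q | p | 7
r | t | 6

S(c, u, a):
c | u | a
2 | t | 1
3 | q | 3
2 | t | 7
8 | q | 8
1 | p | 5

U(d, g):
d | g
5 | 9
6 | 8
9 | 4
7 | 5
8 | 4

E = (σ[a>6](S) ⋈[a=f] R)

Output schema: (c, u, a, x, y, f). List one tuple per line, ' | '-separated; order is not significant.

Subexpression sizes:
  S → 5
  σ[a>6](S) → 2
  R → 6
  (σ[a>6](S) ⋈[a=f] R) → 1

== RESULT ==
c | u | a | x | y | f
2 | t | 7 | q | p | 7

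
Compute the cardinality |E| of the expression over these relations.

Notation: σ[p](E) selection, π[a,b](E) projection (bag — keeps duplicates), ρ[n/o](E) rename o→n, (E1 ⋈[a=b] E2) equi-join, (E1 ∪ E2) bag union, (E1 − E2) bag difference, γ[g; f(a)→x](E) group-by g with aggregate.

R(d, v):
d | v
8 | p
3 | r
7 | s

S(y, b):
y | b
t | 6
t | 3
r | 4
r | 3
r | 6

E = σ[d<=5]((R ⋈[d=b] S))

Per-node cardinality:
  R → 3
  S → 5
  (R ⋈[d=b] S) → 2
  σ[d<=5]((R ⋈[d=b] S)) → 2

|E| = 2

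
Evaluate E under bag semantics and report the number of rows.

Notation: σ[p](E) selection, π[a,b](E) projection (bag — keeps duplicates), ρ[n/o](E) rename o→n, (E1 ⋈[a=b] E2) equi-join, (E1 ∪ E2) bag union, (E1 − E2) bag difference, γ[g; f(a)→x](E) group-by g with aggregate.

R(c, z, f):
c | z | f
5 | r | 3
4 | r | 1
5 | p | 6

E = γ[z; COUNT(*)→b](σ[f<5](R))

Stepwise |·|:
  R → 3
  σ[f<5](R) → 2
  γ[z; COUNT(*)→b](σ[f<5](R)) → 1

|E| = 1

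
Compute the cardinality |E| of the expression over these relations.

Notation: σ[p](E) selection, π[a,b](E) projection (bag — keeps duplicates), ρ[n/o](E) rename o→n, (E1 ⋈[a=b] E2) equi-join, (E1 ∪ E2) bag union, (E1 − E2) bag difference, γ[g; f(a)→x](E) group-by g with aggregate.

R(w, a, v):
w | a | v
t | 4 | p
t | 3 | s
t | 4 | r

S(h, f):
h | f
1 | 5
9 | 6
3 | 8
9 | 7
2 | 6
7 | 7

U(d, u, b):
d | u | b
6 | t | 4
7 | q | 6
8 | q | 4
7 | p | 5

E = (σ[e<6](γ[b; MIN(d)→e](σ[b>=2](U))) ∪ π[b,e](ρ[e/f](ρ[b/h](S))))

Row counts bottom-up:
  U → 4
  σ[b>=2](U) → 4
  γ[b; MIN(d)→e](σ[b>=2](U)) → 3
  σ[e<6](γ[b; MIN(d)→e](σ[b>=2](U))) → 0
  S → 6
  ρ[b/h](S) → 6
  ρ[e/f](ρ[b/h](S)) → 6
  π[b,e](ρ[e/f](ρ[b/h](S))) → 6
  (σ[e<6](γ[b; MIN(d)→e](σ[b>=2](U))) ∪ π[b,e](ρ[e/f](ρ[b/h](S)))) → 6

|E| = 6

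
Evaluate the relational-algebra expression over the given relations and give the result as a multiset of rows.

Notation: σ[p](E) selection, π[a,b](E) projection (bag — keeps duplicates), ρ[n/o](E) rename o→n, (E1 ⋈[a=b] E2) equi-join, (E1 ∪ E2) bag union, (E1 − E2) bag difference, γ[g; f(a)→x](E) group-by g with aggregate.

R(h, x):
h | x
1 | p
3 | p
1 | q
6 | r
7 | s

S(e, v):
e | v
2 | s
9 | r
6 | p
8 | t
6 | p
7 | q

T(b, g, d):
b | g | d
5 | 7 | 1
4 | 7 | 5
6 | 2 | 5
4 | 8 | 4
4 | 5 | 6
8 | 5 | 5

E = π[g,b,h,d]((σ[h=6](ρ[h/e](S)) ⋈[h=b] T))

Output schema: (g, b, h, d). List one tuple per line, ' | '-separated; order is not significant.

Per-node cardinality:
  S → 6
  ρ[h/e](S) → 6
  σ[h=6](ρ[h/e](S)) → 2
  T → 6
  (σ[h=6](ρ[h/e](S)) ⋈[h=b] T) → 2
  π[g,b,h,d]((σ[h=6](ρ[h/e](S)) ⋈[h=b] T)) → 2

== RESULT ==
g | b | h | d
2 | 6 | 6 | 5
2 | 6 | 6 | 5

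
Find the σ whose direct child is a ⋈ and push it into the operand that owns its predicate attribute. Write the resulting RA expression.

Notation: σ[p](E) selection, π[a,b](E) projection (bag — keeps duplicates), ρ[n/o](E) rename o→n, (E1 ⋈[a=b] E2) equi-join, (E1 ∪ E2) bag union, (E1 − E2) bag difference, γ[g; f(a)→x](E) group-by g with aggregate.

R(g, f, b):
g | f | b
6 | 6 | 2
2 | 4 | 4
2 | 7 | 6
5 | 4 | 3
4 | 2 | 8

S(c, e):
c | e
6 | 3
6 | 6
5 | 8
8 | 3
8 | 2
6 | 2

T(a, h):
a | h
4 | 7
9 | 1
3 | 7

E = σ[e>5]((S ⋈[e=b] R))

σ filters on e, owned by the left side.
E' = (σ[e>5](S) ⋈[e=b] R)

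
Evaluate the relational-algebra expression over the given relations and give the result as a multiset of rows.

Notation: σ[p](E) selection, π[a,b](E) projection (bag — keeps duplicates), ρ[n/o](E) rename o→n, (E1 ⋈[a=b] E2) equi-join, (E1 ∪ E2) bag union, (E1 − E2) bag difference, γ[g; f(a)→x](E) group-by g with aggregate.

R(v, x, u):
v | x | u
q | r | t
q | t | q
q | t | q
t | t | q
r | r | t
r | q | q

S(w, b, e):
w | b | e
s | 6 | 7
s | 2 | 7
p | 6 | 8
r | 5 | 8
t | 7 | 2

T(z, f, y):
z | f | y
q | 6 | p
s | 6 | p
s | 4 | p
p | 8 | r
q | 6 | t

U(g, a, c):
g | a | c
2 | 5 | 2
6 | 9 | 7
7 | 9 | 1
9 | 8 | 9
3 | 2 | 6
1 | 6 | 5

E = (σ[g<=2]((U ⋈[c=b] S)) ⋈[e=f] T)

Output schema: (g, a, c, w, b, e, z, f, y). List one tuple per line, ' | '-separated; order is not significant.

Subexpression sizes:
  U → 6
  S → 5
  (U ⋈[c=b] S) → 5
  σ[g<=2]((U ⋈[c=b] S)) → 2
  T → 5
  (σ[g<=2]((U ⋈[c=b] S)) ⋈[e=f] T) → 1

== RESULT ==
g | a | c | w | b | e | z | f | y
1 | 6 | 5 | r | 5 | 8 | p | 8 | r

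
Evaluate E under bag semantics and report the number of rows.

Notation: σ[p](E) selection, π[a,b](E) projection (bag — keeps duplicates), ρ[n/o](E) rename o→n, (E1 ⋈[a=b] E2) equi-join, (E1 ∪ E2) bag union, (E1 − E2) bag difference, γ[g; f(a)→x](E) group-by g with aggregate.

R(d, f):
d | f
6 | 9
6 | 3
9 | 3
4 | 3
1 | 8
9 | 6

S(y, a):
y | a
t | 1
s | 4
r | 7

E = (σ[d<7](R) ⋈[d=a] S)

Per-node cardinality:
  R → 6
  σ[d<7](R) → 4
  S → 3
  (σ[d<7](R) ⋈[d=a] S) → 2

|E| = 2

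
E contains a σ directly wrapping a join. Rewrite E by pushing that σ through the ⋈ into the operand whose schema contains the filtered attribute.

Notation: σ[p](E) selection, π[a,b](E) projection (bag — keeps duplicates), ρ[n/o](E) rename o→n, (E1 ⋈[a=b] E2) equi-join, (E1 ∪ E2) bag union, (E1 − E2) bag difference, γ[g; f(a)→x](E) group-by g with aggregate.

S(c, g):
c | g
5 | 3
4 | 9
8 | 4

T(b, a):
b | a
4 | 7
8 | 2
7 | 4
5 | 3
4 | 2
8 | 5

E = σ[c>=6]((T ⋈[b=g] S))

σ filters on c, owned by the right side.
E' = (T ⋈[b=g] σ[c>=6](S))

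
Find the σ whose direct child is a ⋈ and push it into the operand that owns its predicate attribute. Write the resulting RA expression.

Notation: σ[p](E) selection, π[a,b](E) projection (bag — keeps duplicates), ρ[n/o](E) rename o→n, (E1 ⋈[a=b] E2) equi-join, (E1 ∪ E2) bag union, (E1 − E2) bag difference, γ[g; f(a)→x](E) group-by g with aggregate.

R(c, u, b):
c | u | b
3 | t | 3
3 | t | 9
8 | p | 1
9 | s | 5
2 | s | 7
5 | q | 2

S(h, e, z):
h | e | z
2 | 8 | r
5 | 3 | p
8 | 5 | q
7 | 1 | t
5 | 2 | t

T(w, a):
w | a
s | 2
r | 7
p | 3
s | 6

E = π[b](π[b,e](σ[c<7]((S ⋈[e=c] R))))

σ filters on c, owned by the right side.
E' = π[b](π[b,e]((S ⋈[e=c] σ[c<7](R))))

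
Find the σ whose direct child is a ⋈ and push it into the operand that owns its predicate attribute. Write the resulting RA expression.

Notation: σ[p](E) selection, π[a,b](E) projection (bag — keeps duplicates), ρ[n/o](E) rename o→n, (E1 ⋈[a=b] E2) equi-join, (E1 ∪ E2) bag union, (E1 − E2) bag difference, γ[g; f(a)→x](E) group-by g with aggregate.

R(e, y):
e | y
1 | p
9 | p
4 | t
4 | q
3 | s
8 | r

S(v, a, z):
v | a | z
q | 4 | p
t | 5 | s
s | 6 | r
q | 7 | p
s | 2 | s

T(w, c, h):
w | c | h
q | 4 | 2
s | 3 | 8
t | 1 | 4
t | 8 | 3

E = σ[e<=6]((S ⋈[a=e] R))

σ filters on e, owned by the right side.
E' = (S ⋈[a=e] σ[e<=6](R))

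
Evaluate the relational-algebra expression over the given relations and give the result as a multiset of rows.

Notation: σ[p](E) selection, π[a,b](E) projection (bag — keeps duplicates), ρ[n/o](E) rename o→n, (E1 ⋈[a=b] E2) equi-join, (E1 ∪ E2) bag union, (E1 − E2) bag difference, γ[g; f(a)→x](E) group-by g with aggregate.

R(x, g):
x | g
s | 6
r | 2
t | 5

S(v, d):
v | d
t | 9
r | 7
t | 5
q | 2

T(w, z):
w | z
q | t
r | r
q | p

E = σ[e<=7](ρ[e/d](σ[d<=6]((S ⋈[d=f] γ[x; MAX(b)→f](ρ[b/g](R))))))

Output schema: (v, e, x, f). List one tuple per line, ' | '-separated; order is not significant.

Row counts bottom-up:
  S → 4
  R → 3
  ρ[b/g](R) → 3
  γ[x; MAX(b)→f](ρ[b/g](R)) → 3
  (S ⋈[d=f] γ[x; MAX(b)→f](ρ[b/g](R))) → 2
  σ[d<=6]((S ⋈[d=f] γ[x; MAX(b)→f](ρ[b/g](R)))) → 2
  ρ[e/d](σ[d<=6]((S ⋈[d=f] γ[x; MAX(b)→f](ρ[b/g](R))))) → 2
  σ[e<=7](ρ[e/d](σ[d<=6]((S ⋈[d=f] γ[x; MAX(b)→f](ρ[b/g](R)))))) → 2

== RESULT ==
v | e | x | f
q | 2 | r | 2
t | 5 | t | 5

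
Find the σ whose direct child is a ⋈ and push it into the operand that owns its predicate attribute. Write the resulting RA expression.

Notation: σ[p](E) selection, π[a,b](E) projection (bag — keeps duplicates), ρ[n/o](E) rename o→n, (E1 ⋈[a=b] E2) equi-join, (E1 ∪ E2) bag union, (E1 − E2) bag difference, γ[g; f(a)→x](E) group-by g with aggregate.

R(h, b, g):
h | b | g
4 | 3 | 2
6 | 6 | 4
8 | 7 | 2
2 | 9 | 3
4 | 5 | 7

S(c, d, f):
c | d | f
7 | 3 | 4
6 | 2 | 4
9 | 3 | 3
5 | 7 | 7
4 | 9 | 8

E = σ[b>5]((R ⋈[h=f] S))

σ filters on b, owned by the left side.
E' = (σ[b>5](R) ⋈[h=f] S)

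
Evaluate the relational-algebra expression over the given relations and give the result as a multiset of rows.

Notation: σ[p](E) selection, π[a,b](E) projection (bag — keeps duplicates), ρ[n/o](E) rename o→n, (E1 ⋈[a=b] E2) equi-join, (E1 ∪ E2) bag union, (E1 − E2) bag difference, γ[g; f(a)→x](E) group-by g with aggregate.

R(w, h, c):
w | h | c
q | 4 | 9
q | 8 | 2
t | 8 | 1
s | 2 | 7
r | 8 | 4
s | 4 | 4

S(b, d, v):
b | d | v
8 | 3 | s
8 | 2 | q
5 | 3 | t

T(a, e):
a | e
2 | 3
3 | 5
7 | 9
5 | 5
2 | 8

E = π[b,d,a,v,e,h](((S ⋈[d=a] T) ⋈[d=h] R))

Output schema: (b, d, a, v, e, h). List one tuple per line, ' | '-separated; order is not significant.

Subexpression sizes:
  S → 3
  T → 5
  (S ⋈[d=a] T) → 4
  R → 6
  ((S ⋈[d=a] T) ⋈[d=h] R) → 2
  π[b,d,a,v,e,h](((S ⋈[d=a] T) ⋈[d=h] R)) → 2

== RESULT ==
b | d | a | v | e | h
8 | 2 | 2 | q | 3 | 2
8 | 2 | 2 | q | 8 | 2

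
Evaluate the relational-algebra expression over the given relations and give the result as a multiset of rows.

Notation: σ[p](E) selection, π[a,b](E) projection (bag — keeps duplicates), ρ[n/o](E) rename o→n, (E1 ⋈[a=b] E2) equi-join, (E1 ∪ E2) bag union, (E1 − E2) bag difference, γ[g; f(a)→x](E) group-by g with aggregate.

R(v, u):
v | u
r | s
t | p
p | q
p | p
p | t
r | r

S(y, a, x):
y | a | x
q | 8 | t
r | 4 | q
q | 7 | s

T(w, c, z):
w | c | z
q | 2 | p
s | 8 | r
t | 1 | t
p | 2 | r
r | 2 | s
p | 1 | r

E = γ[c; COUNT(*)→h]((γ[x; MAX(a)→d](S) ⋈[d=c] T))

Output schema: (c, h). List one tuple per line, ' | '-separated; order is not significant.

Per-node cardinality:
  S → 3
  γ[x; MAX(a)→d](S) → 3
  T → 6
  (γ[x; MAX(a)→d](S) ⋈[d=c] T) → 1
  γ[c; COUNT(*)→h]((γ[x; MAX(a)→d](S) ⋈[d=c] T)) → 1

== RESULT ==
c | h
8 | 1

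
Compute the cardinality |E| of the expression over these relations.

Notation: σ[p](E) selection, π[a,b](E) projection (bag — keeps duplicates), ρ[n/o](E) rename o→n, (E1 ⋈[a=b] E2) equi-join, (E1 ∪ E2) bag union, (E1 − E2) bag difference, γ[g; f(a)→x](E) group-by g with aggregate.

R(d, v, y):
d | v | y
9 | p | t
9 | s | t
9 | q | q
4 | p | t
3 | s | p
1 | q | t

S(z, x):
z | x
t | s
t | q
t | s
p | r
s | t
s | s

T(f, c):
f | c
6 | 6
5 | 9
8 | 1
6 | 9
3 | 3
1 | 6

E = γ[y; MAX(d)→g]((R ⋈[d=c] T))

Per-node cardinality:
  R → 6
  T → 6
  (R ⋈[d=c] T) → 8
  γ[y; MAX(d)→g]((R ⋈[d=c] T)) → 3

|E| = 3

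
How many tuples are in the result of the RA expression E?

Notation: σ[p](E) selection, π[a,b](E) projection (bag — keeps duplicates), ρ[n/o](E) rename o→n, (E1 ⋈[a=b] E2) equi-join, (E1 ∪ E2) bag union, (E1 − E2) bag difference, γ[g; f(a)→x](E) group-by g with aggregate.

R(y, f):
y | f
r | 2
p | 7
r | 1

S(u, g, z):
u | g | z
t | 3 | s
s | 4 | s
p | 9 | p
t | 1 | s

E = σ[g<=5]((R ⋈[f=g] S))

Subexpression sizes:
  R → 3
  S → 4
  (R ⋈[f=g] S) → 1
  σ[g<=5]((R ⋈[f=g] S)) → 1

|E| = 1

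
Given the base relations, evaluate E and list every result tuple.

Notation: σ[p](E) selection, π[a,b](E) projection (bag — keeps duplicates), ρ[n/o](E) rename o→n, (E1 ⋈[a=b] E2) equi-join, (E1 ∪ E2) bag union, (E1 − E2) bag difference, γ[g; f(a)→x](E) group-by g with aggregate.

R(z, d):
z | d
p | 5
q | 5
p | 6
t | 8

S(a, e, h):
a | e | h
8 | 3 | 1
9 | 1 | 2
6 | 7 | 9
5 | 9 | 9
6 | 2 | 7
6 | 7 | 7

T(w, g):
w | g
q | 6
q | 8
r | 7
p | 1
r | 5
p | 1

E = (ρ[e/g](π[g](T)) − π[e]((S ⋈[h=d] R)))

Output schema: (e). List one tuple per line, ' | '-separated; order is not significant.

Per-node cardinality:
  T → 6
  π[g](T) → 6
  ρ[e/g](π[g](T)) → 6
  S → 6
  R → 4
  (S ⋈[h=d] R) → 0
  π[e]((S ⋈[h=d] R)) → 0
  (ρ[e/g](π[g](T)) − π[e]((S ⋈[h=d] R))) → 6

== RESULT ==
e
1
1
5
6
7
8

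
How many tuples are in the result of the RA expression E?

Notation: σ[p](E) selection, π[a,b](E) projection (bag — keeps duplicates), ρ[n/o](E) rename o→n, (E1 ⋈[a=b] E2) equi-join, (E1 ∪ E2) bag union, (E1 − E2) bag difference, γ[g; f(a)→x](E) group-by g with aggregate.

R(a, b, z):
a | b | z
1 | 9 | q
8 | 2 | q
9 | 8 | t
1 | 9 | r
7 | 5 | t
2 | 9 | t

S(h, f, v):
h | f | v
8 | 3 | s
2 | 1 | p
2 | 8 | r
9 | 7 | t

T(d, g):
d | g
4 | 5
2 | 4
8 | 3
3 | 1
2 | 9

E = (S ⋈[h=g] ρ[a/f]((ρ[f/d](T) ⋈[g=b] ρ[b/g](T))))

Stepwise |·|:
  S → 4
  T → 5
  ρ[f/d](T) → 5
  T → 5
  ρ[b/g](T) → 5
  (ρ[f/d](T) ⋈[g=b] ρ[b/g](T)) → 5
  ρ[a/f]((ρ[f/d](T) ⋈[g=b] ρ[b/g](T))) → 5
  (S ⋈[h=g] ρ[a/f]((ρ[f/d](T) ⋈[g=b] ρ[b/g](T)))) → 1

|E| = 1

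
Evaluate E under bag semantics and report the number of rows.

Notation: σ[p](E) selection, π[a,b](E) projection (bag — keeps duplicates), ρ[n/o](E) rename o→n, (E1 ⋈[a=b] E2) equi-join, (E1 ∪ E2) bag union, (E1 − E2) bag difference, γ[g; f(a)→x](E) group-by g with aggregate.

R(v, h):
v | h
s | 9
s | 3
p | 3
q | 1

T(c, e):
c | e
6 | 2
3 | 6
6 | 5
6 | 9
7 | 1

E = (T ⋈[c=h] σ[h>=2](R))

Row counts bottom-up:
  T → 5
  R → 4
  σ[h>=2](R) → 3
  (T ⋈[c=h] σ[h>=2](R)) → 2

|E| = 2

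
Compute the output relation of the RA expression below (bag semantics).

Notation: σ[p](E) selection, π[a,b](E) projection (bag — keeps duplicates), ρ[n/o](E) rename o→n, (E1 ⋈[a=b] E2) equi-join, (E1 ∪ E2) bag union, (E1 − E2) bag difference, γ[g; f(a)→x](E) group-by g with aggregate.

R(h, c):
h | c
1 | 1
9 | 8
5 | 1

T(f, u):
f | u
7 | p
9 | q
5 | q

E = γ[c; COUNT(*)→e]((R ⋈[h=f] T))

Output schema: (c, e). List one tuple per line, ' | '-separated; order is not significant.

Per-node cardinality:
  R → 3
  T → 3
  (R ⋈[h=f] T) → 2
  γ[c; COUNT(*)→e]((R ⋈[h=f] T)) → 2

== RESULT ==
c | e
1 | 1
8 | 1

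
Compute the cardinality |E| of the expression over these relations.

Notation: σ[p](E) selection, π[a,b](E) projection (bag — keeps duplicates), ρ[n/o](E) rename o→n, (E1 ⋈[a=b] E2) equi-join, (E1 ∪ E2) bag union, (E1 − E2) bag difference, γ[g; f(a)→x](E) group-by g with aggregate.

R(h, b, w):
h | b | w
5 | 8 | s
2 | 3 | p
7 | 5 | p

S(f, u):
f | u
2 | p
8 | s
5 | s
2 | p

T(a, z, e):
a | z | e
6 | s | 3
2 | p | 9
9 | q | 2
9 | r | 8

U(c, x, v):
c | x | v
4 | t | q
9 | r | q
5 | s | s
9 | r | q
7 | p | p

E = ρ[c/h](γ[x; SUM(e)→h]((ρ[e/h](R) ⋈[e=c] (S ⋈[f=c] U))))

Subexpression sizes:
  R → 3
  ρ[e/h](R) → 3
  S → 4
  U → 5
  (S ⋈[f=c] U) → 1
  (ρ[e/h](R) ⋈[e=c] (S ⋈[f=c] U)) → 1
  γ[x; SUM(e)→h]((ρ[e/h](R) ⋈[e=c] (S ⋈[f=c] U))) → 1
  ρ[c/h](γ[x; SUM(e)→h]((ρ[e/h](R) ⋈[e=c] (S ⋈[f=c] U)))) → 1

|E| = 1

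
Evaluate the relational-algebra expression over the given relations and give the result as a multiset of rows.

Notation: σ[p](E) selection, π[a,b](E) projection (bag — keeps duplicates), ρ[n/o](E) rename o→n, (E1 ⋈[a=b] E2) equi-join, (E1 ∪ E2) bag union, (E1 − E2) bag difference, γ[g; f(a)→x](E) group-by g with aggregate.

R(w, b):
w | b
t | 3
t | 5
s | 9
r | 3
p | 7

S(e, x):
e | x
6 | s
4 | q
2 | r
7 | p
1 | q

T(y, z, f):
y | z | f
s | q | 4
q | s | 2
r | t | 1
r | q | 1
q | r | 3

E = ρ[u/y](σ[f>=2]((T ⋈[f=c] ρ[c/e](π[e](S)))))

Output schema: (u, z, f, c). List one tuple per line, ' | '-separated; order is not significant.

Subexpression sizes:
  T → 5
  S → 5
  π[e](S) → 5
  ρ[c/e](π[e](S)) → 5
  (T ⋈[f=c] ρ[c/e](π[e](S))) → 4
  σ[f>=2]((T ⋈[f=c] ρ[c/e](π[e](S)))) → 2
  ρ[u/y](σ[f>=2]((T ⋈[f=c] ρ[c/e](π[e](S))))) → 2

== RESULT ==
u | z | f | c
q | s | 2 | 2
s | q | 4 | 4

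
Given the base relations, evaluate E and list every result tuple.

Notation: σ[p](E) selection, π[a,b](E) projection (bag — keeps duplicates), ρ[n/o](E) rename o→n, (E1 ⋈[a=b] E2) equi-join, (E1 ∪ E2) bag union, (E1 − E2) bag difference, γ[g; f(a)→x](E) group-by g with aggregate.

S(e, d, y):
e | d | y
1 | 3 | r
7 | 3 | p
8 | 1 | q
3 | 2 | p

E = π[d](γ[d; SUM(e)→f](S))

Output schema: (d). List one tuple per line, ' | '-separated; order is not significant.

Stepwise |·|:
  S → 4
  γ[d; SUM(e)→f](S) → 3
  π[d](γ[d; SUM(e)→f](S)) → 3

== RESULT ==
d
1
2
3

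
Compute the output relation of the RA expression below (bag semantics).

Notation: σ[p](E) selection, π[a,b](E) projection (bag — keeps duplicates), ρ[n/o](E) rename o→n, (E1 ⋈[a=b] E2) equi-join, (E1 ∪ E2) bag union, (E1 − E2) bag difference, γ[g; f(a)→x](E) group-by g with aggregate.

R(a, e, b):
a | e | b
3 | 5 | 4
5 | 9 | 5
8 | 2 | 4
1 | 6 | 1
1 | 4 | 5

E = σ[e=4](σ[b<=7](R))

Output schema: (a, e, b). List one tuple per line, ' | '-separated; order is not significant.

Per-node cardinality:
  R → 5
  σ[b<=7](R) → 5
  σ[e=4](σ[b<=7](R)) → 1

== RESULT ==
a | e | b
1 | 4 | 5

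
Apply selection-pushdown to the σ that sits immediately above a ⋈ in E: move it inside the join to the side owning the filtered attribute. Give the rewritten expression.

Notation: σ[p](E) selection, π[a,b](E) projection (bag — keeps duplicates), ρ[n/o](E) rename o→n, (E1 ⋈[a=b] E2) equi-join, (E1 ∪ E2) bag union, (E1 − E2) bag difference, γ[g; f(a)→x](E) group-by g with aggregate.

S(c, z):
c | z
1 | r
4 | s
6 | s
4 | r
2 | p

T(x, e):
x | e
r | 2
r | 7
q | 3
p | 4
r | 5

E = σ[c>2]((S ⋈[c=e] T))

σ filters on c, owned by the left side.
E' = (σ[c>2](S) ⋈[c=e] T)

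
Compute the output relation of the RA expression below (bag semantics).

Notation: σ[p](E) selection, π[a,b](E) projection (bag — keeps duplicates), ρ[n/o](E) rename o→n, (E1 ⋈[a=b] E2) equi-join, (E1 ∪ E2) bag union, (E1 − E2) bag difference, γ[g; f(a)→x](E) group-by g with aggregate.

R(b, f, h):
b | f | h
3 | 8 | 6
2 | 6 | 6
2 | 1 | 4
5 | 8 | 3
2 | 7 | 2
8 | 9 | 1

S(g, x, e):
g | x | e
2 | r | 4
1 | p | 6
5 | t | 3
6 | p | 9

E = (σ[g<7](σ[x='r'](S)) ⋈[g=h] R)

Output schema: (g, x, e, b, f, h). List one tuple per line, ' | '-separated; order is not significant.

Row counts bottom-up:
  S → 4
  σ[x='r'](S) → 1
  σ[g<7](σ[x='r'](S)) → 1
  R → 6
  (σ[g<7](σ[x='r'](S)) ⋈[g=h] R) → 1

== RESULT ==
g | x | e | b | f | h
2 | r | 4 | 2 | 7 | 2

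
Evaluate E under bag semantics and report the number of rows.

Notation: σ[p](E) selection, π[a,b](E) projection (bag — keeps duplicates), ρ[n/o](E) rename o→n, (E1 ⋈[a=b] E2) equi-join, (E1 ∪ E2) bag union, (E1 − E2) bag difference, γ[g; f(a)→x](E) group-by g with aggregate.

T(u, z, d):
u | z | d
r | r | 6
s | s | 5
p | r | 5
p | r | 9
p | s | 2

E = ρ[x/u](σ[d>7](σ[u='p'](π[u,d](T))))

Stepwise |·|:
  T → 5
  π[u,d](T) → 5
  σ[u='p'](π[u,d](T)) → 3
  σ[d>7](σ[u='p'](π[u,d](T))) → 1
  ρ[x/u](σ[d>7](σ[u='p'](π[u,d](T)))) → 1

|E| = 1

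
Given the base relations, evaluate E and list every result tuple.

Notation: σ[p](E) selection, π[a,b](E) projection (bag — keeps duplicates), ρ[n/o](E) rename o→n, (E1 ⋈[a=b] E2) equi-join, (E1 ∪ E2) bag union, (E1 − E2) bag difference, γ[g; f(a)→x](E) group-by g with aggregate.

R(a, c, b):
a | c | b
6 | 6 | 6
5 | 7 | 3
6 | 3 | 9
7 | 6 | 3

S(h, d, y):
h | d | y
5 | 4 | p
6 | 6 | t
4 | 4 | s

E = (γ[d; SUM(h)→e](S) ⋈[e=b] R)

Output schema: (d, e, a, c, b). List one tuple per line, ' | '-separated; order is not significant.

Stepwise |·|:
  S → 3
  γ[d; SUM(h)→e](S) → 2
  R → 4
  (γ[d; SUM(h)→e](S) ⋈[e=b] R) → 2

== RESULT ==
d | e | a | c | b
4 | 9 | 6 | 3 | 9
6 | 6 | 6 | 6 | 6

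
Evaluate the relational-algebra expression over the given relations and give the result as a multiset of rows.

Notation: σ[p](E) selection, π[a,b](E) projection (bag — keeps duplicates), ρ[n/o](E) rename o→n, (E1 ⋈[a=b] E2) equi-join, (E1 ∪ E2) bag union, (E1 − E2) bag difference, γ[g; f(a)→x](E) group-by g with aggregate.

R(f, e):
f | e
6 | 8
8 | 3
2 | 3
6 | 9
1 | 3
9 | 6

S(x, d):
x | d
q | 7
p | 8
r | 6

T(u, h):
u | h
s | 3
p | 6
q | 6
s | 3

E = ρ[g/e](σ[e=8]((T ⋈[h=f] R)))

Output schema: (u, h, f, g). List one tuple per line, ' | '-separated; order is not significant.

Row counts bottom-up:
  T → 4
  R → 6
  (T ⋈[h=f] R) → 4
  σ[e=8]((T ⋈[h=f] R)) → 2
  ρ[g/e](σ[e=8]((T ⋈[h=f] R))) → 2

== RESULT ==
u | h | f | g
p | 6 | 6 | 8
q | 6 | 6 | 8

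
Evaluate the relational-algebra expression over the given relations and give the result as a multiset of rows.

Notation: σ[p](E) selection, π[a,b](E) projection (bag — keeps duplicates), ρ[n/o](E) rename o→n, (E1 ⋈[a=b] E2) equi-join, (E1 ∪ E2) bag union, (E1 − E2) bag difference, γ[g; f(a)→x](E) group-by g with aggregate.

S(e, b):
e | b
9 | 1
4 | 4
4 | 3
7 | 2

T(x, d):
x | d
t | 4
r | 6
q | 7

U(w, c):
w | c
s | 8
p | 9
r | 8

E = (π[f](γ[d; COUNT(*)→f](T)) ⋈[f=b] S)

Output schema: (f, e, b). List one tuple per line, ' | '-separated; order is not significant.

Stepwise |·|:
  T → 3
  γ[d; COUNT(*)→f](T) → 3
  π[f](γ[d; COUNT(*)→f](T)) → 3
  S → 4
  (π[f](γ[d; COUNT(*)→f](T)) ⋈[f=b] S) → 3

== RESULT ==
f | e | b
1 | 9 | 1
1 | 9 | 1
1 | 9 | 1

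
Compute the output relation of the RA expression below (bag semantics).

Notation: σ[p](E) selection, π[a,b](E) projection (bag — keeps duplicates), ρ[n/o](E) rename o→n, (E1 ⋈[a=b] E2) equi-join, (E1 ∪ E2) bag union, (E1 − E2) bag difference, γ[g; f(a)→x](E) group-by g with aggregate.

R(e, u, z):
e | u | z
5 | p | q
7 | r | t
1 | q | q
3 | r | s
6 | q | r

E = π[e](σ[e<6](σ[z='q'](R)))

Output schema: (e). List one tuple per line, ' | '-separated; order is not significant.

Per-node cardinality:
  R → 5
  σ[z='q'](R) → 2
  σ[e<6](σ[z='q'](R)) → 2
  π[e](σ[e<6](σ[z='q'](R))) → 2

== RESULT ==
e
1
5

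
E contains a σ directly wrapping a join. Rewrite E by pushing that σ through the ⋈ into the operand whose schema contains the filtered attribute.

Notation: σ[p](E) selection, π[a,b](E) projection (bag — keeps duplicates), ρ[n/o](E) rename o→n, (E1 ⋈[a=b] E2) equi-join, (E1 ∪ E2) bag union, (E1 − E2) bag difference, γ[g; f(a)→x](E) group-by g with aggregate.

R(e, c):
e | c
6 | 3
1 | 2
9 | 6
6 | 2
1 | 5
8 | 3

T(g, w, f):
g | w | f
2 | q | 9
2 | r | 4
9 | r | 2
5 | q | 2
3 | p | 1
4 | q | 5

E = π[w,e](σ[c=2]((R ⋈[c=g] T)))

σ filters on c, owned by the left side.
E' = π[w,e]((σ[c=2](R) ⋈[c=g] T))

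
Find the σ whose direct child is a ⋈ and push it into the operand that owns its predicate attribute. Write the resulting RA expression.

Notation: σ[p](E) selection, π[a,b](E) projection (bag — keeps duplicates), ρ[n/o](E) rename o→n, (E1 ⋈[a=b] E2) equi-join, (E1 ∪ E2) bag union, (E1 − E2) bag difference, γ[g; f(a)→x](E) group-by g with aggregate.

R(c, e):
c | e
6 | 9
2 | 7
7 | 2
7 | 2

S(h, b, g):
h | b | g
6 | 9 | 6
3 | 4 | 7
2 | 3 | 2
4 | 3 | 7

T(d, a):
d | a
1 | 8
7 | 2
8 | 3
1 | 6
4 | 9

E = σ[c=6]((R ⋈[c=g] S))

σ filters on c, owned by the left side.
E' = (σ[c=6](R) ⋈[c=g] S)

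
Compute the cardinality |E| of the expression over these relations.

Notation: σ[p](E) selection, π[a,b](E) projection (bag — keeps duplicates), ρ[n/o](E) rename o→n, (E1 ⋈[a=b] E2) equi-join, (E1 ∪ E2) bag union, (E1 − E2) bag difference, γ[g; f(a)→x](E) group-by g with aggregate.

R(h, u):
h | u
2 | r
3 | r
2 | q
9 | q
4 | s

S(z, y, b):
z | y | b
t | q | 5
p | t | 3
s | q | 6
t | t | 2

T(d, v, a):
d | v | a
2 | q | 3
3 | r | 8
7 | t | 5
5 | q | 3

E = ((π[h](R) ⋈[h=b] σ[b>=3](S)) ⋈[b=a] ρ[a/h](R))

Row counts bottom-up:
  R → 5
  π[h](R) → 5
  S → 4
  σ[b>=3](S) → 3
  (π[h](R) ⋈[h=b] σ[b>=3](S)) → 1
  R → 5
  ρ[a/h](R) → 5
  ((π[h](R) ⋈[h=b] σ[b>=3](S)) ⋈[b=a] ρ[a/h](R)) → 1

|E| = 1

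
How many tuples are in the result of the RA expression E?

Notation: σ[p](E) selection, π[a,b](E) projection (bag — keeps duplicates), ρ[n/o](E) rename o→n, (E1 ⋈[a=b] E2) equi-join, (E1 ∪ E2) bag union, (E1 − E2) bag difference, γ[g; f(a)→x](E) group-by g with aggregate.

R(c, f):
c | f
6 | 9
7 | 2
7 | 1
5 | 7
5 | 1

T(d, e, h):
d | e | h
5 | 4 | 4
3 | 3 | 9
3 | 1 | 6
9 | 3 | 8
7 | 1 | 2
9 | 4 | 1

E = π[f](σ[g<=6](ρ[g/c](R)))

Subexpression sizes:
  R → 5
  ρ[g/c](R) → 5
  σ[g<=6](ρ[g/c](R)) → 3
  π[f](σ[g<=6](ρ[g/c](R))) → 3

|E| = 3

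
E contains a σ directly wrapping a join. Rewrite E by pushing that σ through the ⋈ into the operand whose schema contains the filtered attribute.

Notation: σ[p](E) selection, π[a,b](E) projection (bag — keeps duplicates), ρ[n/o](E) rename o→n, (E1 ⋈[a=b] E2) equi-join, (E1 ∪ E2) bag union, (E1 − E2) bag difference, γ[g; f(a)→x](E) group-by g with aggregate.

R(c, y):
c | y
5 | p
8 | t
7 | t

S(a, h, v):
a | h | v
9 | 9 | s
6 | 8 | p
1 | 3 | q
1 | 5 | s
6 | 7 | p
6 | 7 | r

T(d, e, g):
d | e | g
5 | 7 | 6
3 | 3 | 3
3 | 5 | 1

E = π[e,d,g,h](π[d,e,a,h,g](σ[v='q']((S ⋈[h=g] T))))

σ filters on v, owned by the left side.
E' = π[e,d,g,h](π[d,e,a,h,g]((σ[v='q'](S) ⋈[h=g] T)))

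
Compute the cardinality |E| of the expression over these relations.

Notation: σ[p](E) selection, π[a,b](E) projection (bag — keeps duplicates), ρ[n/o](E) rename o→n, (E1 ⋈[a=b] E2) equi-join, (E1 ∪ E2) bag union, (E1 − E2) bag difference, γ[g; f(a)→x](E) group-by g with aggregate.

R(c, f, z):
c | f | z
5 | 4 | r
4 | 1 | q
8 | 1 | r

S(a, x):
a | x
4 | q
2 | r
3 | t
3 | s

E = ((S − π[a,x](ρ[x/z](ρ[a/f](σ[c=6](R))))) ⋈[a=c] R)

Per-node cardinality:
  S → 4
  R → 3
  σ[c=6](R) → 0
  ρ[a/f](σ[c=6](R)) → 0
  ρ[x/z](ρ[a/f](σ[c=6](R))) → 0
  π[a,x](ρ[x/z](ρ[a/f](σ[c=6](R)))) → 0
  (S − π[a,x](ρ[x/z](ρ[a/f](σ[c=6](R))))) → 4
  R → 3
  ((S − π[a,x](ρ[x/z](ρ[a/f](σ[c=6](R))))) ⋈[a=c] R) → 1

|E| = 1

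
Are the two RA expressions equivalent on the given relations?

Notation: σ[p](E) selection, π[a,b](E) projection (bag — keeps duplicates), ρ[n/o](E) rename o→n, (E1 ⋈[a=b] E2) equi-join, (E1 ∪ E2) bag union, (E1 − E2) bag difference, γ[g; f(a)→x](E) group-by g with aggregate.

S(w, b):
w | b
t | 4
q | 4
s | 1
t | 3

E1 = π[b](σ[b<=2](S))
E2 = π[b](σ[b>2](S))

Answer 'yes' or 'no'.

E1 row counts bottom-up:
  S → 4
  σ[b<=2](S) → 1
  π[b](σ[b<=2](S)) → 1
E2 row counts bottom-up:
  S → 4
  σ[b>2](S) → 3
  π[b](σ[b>2](S)) → 3

E1 result:
b
1
E2 result:
b
3
4
4
Witness: (1,) appears 1× in E1 but 0× in E2.

no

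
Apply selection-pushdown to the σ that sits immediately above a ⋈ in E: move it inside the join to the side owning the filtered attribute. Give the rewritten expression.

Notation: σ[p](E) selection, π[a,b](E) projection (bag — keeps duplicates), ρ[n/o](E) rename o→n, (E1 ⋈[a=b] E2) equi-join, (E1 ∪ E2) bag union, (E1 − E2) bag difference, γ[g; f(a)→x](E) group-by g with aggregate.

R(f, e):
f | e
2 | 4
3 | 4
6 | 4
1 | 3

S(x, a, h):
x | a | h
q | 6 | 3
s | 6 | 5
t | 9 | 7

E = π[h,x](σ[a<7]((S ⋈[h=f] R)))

σ filters on a, owned by the left side.
E' = π[h,x]((σ[a<7](S) ⋈[h=f] R))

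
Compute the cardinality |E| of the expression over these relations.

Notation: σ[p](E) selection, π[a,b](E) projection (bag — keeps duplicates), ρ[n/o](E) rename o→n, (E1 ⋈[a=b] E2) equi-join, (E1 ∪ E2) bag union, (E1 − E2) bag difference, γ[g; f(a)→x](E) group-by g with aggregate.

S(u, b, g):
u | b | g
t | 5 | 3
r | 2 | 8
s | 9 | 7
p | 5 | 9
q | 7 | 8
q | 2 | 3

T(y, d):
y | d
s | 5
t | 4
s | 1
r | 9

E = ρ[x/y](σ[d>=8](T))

Row counts bottom-up:
  T → 4
  σ[d>=8](T) → 1
  ρ[x/y](σ[d>=8](T)) → 1

|E| = 1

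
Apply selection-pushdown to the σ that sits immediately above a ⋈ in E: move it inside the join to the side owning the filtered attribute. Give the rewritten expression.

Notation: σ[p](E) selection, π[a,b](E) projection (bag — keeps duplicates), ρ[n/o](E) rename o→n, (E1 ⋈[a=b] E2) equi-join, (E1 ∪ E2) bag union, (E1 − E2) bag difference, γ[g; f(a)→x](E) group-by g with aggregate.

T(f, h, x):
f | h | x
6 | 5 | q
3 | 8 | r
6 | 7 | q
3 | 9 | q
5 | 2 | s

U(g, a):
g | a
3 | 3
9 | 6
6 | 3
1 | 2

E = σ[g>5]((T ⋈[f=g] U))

σ filters on g, owned by the right side.
E' = (T ⋈[f=g] σ[g>5](U))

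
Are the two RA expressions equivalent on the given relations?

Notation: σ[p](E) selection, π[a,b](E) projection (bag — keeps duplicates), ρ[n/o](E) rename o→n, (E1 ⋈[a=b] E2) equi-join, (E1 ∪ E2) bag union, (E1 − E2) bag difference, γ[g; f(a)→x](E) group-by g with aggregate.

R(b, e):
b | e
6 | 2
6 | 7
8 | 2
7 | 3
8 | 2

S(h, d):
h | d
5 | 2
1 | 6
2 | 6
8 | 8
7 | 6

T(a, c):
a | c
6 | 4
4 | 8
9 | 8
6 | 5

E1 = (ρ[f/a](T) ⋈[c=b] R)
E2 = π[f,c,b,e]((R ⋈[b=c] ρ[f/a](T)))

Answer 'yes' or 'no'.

E1 subexpression sizes:
  T → 4
  ρ[f/a](T) → 4
  R → 5
  (ρ[f/a](T) ⋈[c=b] R) → 4
E2 subexpression sizes:
  R → 5
  T → 4
  ρ[f/a](T) → 4
  (R ⋈[b=c] ρ[f/a](T)) → 4
  π[f,c,b,e]((R ⋈[b=c] ρ[f/a](T))) → 4

E1 and E2 produce the same multiset:
f | c | b | e
4 | 8 | 8 | 2
4 | 8 | 8 | 2
9 | 8 | 8 | 2
9 | 8 | 8 | 2

yes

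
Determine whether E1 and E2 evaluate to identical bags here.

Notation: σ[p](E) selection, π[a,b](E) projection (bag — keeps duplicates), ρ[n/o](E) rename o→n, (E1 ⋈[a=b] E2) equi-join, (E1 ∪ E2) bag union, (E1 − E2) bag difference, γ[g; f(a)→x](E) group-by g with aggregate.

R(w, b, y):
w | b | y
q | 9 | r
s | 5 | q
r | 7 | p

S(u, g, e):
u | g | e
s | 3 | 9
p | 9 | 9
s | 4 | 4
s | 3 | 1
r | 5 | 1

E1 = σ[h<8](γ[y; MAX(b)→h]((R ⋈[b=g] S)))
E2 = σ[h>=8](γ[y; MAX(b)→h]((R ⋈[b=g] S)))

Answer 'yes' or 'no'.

E1 per-node cardinality:
  R → 3
  S → 5
  (R ⋈[b=g] S) → 2
  γ[y; MAX(b)→h]((R ⋈[b=g] S)) → 2
  σ[h<8](γ[y; MAX(b)→h]((R ⋈[b=g] S))) → 1
E2 per-node cardinality:
  R → 3
  S → 5
  (R ⋈[b=g] S) → 2
  γ[y; MAX(b)→h]((R ⋈[b=g] S)) → 2
  σ[h>=8](γ[y; MAX(b)→h]((R ⋈[b=g] S))) → 1

E1 result:
y | h
q | 5
E2 result:
y | h
r | 9
Witness: ('q', 5) appears 1× in E1 but 0× in E2.

no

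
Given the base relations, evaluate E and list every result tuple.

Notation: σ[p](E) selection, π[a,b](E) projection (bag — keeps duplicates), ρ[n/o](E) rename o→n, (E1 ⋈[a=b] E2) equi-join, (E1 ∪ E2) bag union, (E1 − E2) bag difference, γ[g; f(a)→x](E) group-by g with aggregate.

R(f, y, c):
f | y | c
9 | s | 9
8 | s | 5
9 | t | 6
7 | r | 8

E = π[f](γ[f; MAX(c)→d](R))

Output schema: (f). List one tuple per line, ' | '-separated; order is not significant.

Per-node cardinality:
  R → 4
  γ[f; MAX(c)→d](R) → 3
  π[f](γ[f; MAX(c)→d](R)) → 3

== RESULT ==
f
7
8
9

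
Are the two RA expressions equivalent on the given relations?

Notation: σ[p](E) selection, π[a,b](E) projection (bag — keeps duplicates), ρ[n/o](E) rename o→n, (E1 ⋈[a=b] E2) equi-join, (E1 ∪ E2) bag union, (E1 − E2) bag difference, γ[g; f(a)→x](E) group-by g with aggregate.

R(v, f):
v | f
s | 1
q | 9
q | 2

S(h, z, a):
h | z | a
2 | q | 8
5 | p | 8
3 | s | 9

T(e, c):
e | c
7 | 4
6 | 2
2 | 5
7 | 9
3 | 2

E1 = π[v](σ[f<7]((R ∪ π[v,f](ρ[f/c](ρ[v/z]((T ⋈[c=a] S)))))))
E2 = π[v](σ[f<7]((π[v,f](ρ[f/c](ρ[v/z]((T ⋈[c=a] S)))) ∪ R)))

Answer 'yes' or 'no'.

E1 subexpression sizes:
  R → 3
  T → 5
  S → 3
  (T ⋈[c=a] S) → 1
  ρ[v/z]((T ⋈[c=a] S)) → 1
  ρ[f/c](ρ[v/z]((T ⋈[c=a] S))) → 1
  π[v,f](ρ[f/c](ρ[v/z]((T ⋈[c=a] S)))) → 1
  (R ∪ π[v,f](ρ[f/c](ρ[v/z]((T ⋈[c=a] S))))) → 4
  σ[f<7]((R ∪ π[v,f](ρ[f/c](ρ[v/z]((T ⋈[c=a] S)))))) → 2
  π[v](σ[f<7]((R ∪ π[v,f](ρ[f/c](ρ[v/z]((T ⋈[c=a] S))))))) → 2
E2 subexpression sizes:
  T → 5
  S → 3
  (T ⋈[c=a] S) → 1
  ρ[v/z]((T ⋈[c=a] S)) → 1
  ρ[f/c](ρ[v/z]((T ⋈[c=a] S))) → 1
  π[v,f](ρ[f/c](ρ[v/z]((T ⋈[c=a] S)))) → 1
  R → 3
  (π[v,f](ρ[f/c](ρ[v/z]((T ⋈[c=a] S)))) ∪ R) → 4
  σ[f<7]((π[v,f](ρ[f/c](ρ[v/z]((T ⋈[c=a] S)))) ∪ R)) → 2
  π[v](σ[f<7]((π[v,f](ρ[f/c](ρ[v/z]((T ⋈[c=a] S)))) ∪ R))) → 2

E1 and E2 produce the same multiset:
v
q
s

yes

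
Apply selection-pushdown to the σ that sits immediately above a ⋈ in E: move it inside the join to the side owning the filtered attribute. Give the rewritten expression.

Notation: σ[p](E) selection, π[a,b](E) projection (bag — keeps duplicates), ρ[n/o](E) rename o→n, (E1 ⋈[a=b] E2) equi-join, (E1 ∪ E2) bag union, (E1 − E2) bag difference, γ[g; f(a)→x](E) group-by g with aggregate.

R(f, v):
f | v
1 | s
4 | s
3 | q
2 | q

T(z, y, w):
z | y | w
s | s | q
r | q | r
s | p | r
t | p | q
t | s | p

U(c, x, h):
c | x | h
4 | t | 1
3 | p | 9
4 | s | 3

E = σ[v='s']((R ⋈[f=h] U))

σ filters on v, owned by the left side.
E' = (σ[v='s'](R) ⋈[f=h] U)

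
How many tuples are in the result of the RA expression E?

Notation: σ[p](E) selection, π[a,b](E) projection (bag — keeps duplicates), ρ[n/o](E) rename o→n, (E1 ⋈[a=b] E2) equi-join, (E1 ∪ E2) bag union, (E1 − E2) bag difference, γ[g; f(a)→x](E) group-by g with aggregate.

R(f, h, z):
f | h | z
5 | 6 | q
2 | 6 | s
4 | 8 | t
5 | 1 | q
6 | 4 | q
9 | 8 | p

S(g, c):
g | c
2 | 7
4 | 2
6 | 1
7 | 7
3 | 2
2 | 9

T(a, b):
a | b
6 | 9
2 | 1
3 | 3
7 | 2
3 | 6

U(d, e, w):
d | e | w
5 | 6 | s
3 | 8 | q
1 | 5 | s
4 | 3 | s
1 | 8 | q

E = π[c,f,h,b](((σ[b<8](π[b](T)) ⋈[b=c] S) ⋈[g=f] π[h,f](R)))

Per-node cardinality:
  T → 5
  π[b](T) → 5
  σ[b<8](π[b](T)) → 4
  S → 6
  (σ[b<8](π[b](T)) ⋈[b=c] S) → 3
  R → 6
  π[h,f](R) → 6
  ((σ[b<8](π[b](T)) ⋈[b=c] S) ⋈[g=f] π[h,f](R)) → 2
  π[c,f,h,b](((σ[b<8](π[b](T)) ⋈[b=c] S) ⋈[g=f] π[h,f](R))) → 2

|E| = 2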